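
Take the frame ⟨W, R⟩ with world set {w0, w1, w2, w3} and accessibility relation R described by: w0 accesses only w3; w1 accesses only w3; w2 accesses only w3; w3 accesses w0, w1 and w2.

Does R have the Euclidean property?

No

Euclidean: no — w3 R w0 and w3 R w1, but not w0 R w1.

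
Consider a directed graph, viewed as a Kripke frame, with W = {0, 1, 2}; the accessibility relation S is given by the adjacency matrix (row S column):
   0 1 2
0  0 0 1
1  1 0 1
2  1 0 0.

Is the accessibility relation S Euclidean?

Euclidean: no — 0 S 2 and 0 S 2, but not 2 S 2.

No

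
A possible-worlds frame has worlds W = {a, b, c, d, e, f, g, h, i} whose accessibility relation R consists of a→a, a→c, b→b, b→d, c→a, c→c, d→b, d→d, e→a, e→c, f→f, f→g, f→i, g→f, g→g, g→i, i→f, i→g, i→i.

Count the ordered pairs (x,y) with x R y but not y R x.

2

Enumerating: (e,a), (e,c).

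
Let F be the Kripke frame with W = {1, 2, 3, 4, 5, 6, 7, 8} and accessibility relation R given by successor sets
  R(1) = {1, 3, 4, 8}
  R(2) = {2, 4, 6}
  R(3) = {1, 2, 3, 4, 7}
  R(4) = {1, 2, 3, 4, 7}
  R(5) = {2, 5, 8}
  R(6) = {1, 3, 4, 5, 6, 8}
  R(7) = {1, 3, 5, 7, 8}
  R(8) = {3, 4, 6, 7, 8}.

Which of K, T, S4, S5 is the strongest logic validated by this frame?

T

Reflexive (axiom T): yes — every world is R-related to itself.
Transitive (axiom 4): no — 1 R 3 and 3 R 2, but not 1 R 2.
Euclidean (axiom 5): no — 1 R 3 and 1 R 8, but not 3 R 8.
So F validates K, T; S4 would additionally require R to be transitive. The strongest is T.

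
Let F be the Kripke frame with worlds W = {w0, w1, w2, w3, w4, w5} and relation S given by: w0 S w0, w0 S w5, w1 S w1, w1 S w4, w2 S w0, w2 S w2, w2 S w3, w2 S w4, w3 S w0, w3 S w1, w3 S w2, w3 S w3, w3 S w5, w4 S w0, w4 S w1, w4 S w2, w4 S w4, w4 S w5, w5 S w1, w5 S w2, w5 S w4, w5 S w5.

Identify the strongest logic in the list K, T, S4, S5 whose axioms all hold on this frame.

T

Reflexive (axiom T): yes — every world is S-related to itself.
Transitive (axiom 4): no — w0 S w5 and w5 S w1, but not w0 S w1.
Euclidean (axiom 5): no — w2 S w0 and w2 S w3, but not w0 S w3.
So F validates K, T; S4 would additionally require S to be transitive. The strongest is T.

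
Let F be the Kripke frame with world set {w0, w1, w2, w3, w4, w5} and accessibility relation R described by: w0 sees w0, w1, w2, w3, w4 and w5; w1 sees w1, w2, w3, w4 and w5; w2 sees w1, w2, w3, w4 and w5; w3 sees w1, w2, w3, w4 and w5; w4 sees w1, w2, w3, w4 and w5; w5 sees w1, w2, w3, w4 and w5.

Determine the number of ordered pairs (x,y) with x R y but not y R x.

Enumerating: (w0,w1), (w0,w2), (w0,w3), (w0,w4), (w0,w5).

5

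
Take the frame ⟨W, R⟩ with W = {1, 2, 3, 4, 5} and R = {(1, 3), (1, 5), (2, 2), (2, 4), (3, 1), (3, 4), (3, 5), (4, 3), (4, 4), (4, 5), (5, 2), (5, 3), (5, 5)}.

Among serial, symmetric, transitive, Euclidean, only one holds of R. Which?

Serial: yes — every world has a successor (e.g. 1 R 3).
Symmetric: no — 1 R 5 but not 5 R 1.
Transitive: no — 1 R 3 and 3 R 4, but not 1 R 4.
Euclidean: no — 3 R 1 and 3 R 4, but not 1 R 4.
Only serial holds.

serial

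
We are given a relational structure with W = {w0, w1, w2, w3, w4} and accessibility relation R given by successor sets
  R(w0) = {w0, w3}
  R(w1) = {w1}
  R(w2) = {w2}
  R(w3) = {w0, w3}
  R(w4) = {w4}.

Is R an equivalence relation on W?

Reflexive: yes — every world is R-related to itself.
Symmetric: yes — every pair in R has its reverse in R.
Transitive: yes — every two-step R-path is closed by a direct edge.
So R is an equivalence relation.

Yes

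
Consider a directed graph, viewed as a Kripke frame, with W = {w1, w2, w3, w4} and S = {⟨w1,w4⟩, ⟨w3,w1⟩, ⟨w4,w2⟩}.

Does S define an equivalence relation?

Reflexive: no — w1 is not related to itself.
Symmetric: no — w1 S w4 but not w4 S w1.
Transitive: no — w1 S w4 and w4 S w2, but not w1 S w2.
So S is not an equivalence relation.

No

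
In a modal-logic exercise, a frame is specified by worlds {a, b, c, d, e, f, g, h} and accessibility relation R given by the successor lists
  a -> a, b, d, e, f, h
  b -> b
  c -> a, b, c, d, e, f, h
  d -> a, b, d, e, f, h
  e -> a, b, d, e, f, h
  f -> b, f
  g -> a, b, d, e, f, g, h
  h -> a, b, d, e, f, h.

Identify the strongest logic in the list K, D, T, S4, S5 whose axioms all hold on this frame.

Serial (axiom D): yes — every world has a successor (e.g. a R a).
Reflexive (axiom T): yes — every world is R-related to itself.
Transitive (axiom 4): yes — every two-step R-path is closed by a direct edge.
Euclidean (axiom 5): no — a R b and a R d, but not b R d.
So F validates K, D, T, S4; S5 would additionally require R to be Euclidean. The strongest is S4.

S4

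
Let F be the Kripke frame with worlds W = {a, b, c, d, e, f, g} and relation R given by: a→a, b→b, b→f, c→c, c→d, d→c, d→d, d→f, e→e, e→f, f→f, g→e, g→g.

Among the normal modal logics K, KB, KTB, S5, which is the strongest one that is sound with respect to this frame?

Symmetric (axiom B): no — b R f but not f R b.
Reflexive (axiom T): yes — every world is R-related to itself.
Euclidean (axiom 5): no — d R c and d R f, but not c R f.
So F validates K; KB would additionally require R to be symmetric. The strongest is K.

K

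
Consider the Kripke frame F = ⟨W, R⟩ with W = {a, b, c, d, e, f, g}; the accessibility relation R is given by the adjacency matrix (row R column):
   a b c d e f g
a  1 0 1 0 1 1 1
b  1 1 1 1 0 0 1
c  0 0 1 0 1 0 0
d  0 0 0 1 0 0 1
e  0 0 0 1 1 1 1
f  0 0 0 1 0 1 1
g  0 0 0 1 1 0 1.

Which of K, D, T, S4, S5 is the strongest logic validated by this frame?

Serial (axiom D): yes — every world has a successor (e.g. a R a).
Reflexive (axiom T): yes — every world is R-related to itself.
Transitive (axiom 4): no — a R e and e R d, but not a R d.
Euclidean (axiom 5): no — a R c and a R f, but not c R f.
So F validates K, D, T; S4 would additionally require R to be transitive. The strongest is T.

T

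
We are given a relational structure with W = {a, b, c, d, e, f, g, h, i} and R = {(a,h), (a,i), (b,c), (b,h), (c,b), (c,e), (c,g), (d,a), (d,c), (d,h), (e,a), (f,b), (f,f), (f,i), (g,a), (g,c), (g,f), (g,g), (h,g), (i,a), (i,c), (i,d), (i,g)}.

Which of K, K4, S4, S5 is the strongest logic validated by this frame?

Transitive (axiom 4): no — a R h and h R g, but not a R g.
Reflexive (axiom T): no — a is not related to itself.
Euclidean (axiom 5): no — a R h and a R i, but not h R i.
So F validates K; K4 would additionally require R to be transitive. The strongest is K.

K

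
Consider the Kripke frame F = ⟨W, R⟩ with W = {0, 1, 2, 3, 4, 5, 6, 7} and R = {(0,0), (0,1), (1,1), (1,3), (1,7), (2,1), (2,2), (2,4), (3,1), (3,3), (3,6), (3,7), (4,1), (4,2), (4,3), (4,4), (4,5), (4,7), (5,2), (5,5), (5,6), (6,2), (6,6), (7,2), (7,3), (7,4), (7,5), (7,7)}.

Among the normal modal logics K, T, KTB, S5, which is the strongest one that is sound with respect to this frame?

Reflexive (axiom T): yes — every world is R-related to itself.
Symmetric (axiom B): no — 0 R 1 but not 1 R 0.
Euclidean (axiom 5): no — 2 R 1 and 2 R 4, but not 1 R 4.
So F validates K, T; KTB would additionally require R to be symmetric. The strongest is T.

T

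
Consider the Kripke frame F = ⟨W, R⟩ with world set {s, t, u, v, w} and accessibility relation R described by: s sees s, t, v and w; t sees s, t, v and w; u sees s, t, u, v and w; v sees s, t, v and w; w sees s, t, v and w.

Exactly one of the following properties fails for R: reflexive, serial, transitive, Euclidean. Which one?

Reflexive: yes — every world is R-related to itself.
Serial: yes — every world has a successor (e.g. s R s).
Transitive: yes — every two-step R-path is closed by a direct edge.
Euclidean: no — u R s and u R u, but not s R u.
Only Euclidean fails.

Euclidean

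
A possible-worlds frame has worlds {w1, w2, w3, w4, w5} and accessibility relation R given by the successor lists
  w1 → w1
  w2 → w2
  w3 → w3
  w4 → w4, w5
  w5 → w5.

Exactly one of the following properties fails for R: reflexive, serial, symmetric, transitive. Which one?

symmetric

Reflexive: yes — every world is R-related to itself.
Serial: yes — every world has a successor (e.g. w1 R w1).
Symmetric: no — w4 R w5 but not w5 R w4.
Transitive: yes — every two-step R-path is closed by a direct edge.
Only symmetric fails.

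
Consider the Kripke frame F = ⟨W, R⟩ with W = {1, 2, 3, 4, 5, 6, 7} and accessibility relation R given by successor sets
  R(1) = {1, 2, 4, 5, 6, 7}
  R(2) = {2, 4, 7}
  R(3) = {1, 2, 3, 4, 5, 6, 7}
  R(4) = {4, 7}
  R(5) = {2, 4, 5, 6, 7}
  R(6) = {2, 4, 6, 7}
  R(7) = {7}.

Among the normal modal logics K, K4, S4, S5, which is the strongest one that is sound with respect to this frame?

S4

Transitive (axiom 4): yes — every two-step R-path is closed by a direct edge.
Reflexive (axiom T): yes — every world is R-related to itself.
Euclidean (axiom 5): no — 1 R 2 and 1 R 5, but not 2 R 5.
So F validates K, K4, S4; S5 would additionally require R to be Euclidean. The strongest is S4.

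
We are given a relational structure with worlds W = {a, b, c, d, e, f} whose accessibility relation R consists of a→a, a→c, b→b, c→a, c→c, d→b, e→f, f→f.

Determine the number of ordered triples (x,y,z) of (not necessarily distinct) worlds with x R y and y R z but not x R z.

R is transitive; there are no such tuples.

0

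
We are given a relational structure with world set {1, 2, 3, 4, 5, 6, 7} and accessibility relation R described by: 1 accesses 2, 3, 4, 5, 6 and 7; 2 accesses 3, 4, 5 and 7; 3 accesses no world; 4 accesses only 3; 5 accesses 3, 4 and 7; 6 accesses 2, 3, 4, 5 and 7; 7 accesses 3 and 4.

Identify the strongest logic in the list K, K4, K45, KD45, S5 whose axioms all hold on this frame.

K4

Transitive (axiom 4): yes — every two-step R-path is closed by a direct edge.
Euclidean (axiom 5): no — 1 R 2 and 1 R 6, but not 2 R 6.
Serial (axiom D): no — 3 has no R-successor.
Reflexive (axiom T): no — 1 is not related to itself.
So F validates K, K4; K45 would additionally require R to be Euclidean. The strongest is K4.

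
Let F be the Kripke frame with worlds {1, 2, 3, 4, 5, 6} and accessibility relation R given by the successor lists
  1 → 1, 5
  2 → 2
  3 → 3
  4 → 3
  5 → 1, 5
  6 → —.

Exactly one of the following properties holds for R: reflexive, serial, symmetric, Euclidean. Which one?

Reflexive: no — 4 is not related to itself.
Serial: no — 6 has no R-successor.
Symmetric: no — 4 R 3 but not 3 R 4.
Euclidean: yes — any two successors of a common world are R-related.
Only Euclidean holds.

Euclidean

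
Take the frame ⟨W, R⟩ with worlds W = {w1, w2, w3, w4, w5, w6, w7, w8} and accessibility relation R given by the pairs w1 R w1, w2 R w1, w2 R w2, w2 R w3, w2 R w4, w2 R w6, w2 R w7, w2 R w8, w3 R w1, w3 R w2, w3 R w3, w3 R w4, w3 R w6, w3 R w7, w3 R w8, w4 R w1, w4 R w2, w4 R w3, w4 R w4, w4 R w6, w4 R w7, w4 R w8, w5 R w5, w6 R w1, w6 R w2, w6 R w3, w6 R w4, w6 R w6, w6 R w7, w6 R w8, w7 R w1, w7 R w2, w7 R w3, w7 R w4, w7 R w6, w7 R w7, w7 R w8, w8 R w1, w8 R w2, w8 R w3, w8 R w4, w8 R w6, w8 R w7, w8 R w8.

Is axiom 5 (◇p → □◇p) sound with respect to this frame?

No

Axiom 5 corresponds to the accessibility relation being Euclidean.
Euclidean: no — w2 R w1 and w2 R w3, but not w1 R w3.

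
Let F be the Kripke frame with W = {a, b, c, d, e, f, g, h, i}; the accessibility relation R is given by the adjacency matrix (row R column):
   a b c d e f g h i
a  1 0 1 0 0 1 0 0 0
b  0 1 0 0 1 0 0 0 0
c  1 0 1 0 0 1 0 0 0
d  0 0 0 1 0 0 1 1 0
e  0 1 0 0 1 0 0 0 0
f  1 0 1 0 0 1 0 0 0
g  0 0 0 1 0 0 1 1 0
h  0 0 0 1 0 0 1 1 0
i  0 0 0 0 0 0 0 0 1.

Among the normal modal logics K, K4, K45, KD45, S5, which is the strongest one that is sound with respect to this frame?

S5

Transitive (axiom 4): yes — every two-step R-path is closed by a direct edge.
Euclidean (axiom 5): yes — any two successors of a common world are R-related.
Serial (axiom D): yes — every world has a successor (e.g. a R a).
Reflexive (axiom T): yes — every world is R-related to itself.
So F validates K, K4, K45, KD45, S5. The strongest is S5.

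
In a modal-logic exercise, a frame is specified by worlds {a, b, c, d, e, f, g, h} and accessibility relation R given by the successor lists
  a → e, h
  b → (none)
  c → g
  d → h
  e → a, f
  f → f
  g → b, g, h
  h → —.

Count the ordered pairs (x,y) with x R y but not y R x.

Enumerating: (a,h), (c,g), (d,h), (e,f), (g,b), (g,h).

6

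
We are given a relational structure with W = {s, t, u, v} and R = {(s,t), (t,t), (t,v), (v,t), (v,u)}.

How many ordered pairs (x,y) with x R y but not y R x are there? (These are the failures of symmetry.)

2

Enumerating: (s,t), (v,u).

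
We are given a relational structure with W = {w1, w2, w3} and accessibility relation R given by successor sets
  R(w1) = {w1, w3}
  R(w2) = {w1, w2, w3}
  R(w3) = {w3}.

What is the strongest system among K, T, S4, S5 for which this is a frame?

Reflexive (axiom T): yes — every world is R-related to itself.
Transitive (axiom 4): yes — every two-step R-path is closed by a direct edge.
Euclidean (axiom 5): no — w2 R w3 and w2 R w1, but not w3 R w1.
So F validates K, T, S4; S5 would additionally require R to be Euclidean. The strongest is S4.

S4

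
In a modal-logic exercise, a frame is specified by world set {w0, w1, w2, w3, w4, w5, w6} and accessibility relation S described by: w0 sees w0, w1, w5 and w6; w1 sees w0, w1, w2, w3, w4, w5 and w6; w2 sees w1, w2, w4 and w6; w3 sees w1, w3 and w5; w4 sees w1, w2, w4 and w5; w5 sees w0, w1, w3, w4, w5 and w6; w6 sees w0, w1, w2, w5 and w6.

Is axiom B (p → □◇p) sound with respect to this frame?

The schema B characterises exactly the symmetric frames.
Symmetric: yes — every pair in S has its reverse in S.

Yes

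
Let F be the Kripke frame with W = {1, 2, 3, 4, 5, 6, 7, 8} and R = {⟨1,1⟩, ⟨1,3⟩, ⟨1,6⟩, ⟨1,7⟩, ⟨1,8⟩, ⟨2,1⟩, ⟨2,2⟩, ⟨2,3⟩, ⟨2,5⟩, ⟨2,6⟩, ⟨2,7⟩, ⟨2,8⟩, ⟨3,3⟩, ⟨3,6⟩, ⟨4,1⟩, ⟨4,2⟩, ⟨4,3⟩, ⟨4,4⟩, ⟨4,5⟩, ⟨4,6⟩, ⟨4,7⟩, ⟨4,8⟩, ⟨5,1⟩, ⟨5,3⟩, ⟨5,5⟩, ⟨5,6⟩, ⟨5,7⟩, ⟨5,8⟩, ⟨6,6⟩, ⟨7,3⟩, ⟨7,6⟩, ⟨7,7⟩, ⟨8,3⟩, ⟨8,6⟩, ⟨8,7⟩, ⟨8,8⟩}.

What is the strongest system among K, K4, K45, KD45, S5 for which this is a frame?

Transitive (axiom 4): yes — every two-step R-path is closed by a direct edge.
Euclidean (axiom 5): no — 1 R 3 and 1 R 7, but not 3 R 7.
Serial (axiom D): yes — every world has a successor (e.g. 1 R 1).
Reflexive (axiom T): yes — every world is R-related to itself.
So F validates K, K4; K45 would additionally require R to be Euclidean. The strongest is K4.

K4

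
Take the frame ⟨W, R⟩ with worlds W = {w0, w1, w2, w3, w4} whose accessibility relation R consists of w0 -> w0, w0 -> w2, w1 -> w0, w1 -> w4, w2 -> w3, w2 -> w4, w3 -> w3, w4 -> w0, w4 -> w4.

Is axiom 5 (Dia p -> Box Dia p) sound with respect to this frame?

Axiom 5 corresponds to the accessibility relation being Euclidean.
Euclidean: no — w1 R w0 and w1 R w4, but not w0 R w4.

No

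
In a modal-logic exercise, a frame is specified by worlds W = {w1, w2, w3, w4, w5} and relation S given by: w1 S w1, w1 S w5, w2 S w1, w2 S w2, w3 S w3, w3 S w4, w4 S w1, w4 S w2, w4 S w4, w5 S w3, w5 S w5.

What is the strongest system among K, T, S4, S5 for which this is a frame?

Reflexive (axiom T): yes — every world is S-related to itself.
Transitive (axiom 4): no — w1 S w5 and w5 S w3, but not w1 S w3.
Euclidean (axiom 5): no — w4 S w1 and w4 S w2, but not w1 S w2.
So F validates K, T; S4 would additionally require S to be transitive. The strongest is T.

T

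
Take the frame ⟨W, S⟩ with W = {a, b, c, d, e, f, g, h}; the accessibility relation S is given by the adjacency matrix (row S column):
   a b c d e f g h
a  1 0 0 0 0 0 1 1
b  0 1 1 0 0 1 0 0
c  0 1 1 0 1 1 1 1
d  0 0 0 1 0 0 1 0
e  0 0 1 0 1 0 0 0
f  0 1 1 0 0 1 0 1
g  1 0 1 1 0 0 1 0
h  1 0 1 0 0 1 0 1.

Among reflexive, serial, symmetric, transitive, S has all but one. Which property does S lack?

Reflexive: yes — every world is S-related to itself.
Serial: yes — every world has a successor (e.g. a S a).
Symmetric: yes — every pair in S has its reverse in S.
Transitive: no — a S g and g S c, but not a S c.
Only transitive fails.

transitive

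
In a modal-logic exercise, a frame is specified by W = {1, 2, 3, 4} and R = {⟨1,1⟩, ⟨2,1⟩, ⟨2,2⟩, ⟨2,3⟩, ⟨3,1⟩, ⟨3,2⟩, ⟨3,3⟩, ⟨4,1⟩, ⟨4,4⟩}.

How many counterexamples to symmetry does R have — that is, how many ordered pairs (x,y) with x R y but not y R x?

3

Enumerating: (2,1), (3,1), (4,1).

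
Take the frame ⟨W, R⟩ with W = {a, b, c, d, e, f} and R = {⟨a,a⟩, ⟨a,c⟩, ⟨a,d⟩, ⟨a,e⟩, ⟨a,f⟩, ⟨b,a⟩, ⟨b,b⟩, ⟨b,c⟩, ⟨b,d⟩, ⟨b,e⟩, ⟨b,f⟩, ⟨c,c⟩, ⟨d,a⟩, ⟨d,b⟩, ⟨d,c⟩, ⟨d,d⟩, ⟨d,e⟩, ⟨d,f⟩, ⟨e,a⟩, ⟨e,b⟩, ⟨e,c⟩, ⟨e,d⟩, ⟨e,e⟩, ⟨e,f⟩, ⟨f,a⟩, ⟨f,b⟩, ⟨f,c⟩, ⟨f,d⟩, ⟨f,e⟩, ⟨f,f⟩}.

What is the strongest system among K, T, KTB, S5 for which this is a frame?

T

Reflexive (axiom T): yes — every world is R-related to itself.
Symmetric (axiom B): no — a R c but not c R a.
Euclidean (axiom 5): no — a R c and a R d, but not c R d.
So F validates K, T; KTB would additionally require R to be symmetric. The strongest is T.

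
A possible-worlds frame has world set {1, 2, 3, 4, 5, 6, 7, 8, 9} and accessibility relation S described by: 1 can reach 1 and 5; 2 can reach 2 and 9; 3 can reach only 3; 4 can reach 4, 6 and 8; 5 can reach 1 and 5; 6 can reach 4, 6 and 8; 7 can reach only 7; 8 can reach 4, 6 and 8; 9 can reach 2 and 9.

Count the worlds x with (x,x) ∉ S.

0

S is reflexive; there are no such worlds.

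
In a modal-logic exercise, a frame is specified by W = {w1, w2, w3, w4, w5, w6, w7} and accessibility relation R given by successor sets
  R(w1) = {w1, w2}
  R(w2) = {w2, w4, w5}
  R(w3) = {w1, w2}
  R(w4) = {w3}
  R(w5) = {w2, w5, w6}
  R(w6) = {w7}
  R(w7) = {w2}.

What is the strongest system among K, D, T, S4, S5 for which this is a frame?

Serial (axiom D): yes — every world has a successor (e.g. w1 R w1).
Reflexive (axiom T): no — w3 is not related to itself.
Transitive (axiom 4): no — w1 R w2 and w2 R w4, but not w1 R w4.
Euclidean (axiom 5): no — w2 R w4 and w2 R w5, but not w4 R w5.
So F validates K, D; T would additionally require R to be reflexive. The strongest is D.

D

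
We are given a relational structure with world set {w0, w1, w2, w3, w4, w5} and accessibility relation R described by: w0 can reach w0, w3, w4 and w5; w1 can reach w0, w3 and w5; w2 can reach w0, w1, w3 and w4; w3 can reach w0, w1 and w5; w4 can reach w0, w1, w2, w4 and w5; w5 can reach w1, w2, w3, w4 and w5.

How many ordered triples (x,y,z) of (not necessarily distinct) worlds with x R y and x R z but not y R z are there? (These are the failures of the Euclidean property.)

32

Enumerating: (w0,w3,w3), (w0,w3,w4), (w0,w4,w3), (w0,w5,w0), (w1,w3,w3), (w1,w5,w0), (w2,w0,w1), (w2,w1,w1), (w2,w1,w4), (w2,w3,w3), (w2,w3,w4), (w2,w4,w3), … and 20 more.
Total: 32.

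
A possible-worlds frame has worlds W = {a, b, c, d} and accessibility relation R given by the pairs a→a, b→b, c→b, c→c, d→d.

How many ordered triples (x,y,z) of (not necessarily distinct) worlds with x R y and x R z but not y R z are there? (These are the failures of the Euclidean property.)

1

Enumerating: (c,b,c).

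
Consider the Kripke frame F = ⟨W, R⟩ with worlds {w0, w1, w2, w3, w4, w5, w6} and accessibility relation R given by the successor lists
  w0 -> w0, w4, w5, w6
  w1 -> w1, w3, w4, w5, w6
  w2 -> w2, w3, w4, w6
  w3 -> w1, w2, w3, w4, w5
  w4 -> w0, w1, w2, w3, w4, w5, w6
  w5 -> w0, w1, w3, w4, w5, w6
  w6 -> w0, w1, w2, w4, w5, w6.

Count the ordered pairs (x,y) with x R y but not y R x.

R is symmetric; there are no such tuples.

0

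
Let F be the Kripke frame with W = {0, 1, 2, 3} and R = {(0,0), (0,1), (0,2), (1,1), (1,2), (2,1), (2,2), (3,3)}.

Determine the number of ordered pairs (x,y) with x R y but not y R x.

Enumerating: (0,1), (0,2).

2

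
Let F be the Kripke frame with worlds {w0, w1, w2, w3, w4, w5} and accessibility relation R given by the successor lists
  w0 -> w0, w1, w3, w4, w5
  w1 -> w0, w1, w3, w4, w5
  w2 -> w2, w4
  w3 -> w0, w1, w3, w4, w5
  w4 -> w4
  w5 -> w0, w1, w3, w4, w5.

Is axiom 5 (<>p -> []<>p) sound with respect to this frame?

By correspondence theory, 5 is valid on a frame iff R is Euclidean.
Euclidean: no — w0 R w4 and w0 R w1, but not w4 R w1.

No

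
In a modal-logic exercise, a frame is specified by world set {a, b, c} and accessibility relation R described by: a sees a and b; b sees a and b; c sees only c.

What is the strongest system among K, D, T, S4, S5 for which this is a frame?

S5

Serial (axiom D): yes — every world has a successor (e.g. a R a).
Reflexive (axiom T): yes — every world is R-related to itself.
Transitive (axiom 4): yes — every two-step R-path is closed by a direct edge.
Euclidean (axiom 5): yes — any two successors of a common world are R-related.
So F validates K, D, T, S4, S5. The strongest is S5.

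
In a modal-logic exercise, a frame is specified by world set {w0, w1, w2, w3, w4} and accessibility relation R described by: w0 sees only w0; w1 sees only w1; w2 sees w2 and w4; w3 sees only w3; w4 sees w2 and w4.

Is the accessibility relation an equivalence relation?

Reflexive: yes — every world is R-related to itself.
Symmetric: yes — every pair in R has its reverse in R.
Transitive: yes — every two-step R-path is closed by a direct edge.
So R is an equivalence relation.

Yes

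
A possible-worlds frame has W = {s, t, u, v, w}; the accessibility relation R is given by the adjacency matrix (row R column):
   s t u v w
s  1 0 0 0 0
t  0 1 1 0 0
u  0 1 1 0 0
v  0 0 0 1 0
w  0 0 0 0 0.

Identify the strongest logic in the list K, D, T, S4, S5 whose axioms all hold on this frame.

Serial (axiom D): no — w has no R-successor.
Reflexive (axiom T): no — w is not related to itself.
Transitive (axiom 4): yes — every two-step R-path is closed by a direct edge.
Euclidean (axiom 5): yes — any two successors of a common world are R-related.
So F validates K; D would additionally require R to be serial. The strongest is K.

K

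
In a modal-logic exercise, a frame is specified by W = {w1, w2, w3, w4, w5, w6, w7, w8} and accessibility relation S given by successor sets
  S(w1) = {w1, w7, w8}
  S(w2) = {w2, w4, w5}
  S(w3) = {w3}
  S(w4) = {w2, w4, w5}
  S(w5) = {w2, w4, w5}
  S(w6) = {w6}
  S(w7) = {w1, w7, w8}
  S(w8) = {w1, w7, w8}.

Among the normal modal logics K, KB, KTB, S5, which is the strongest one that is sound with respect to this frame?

Symmetric (axiom B): yes — every pair in S has its reverse in S.
Reflexive (axiom T): yes — every world is S-related to itself.
Euclidean (axiom 5): yes — any two successors of a common world are S-related.
So F validates K, KB, KTB, S5. The strongest is S5.

S5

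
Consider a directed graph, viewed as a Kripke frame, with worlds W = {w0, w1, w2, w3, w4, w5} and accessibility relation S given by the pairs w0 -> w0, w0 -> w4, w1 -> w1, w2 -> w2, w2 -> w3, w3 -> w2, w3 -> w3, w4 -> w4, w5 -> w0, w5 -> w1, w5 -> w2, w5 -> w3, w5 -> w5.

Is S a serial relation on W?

Serial: yes — every world has a successor (e.g. w0 S w0).

Yes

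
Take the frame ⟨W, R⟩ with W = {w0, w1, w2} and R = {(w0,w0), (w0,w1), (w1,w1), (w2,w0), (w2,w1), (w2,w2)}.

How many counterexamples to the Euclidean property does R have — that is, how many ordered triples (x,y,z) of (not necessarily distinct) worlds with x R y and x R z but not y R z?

Enumerating: (w0,w1,w0), (w2,w0,w2), (w2,w1,w0), (w2,w1,w2).

4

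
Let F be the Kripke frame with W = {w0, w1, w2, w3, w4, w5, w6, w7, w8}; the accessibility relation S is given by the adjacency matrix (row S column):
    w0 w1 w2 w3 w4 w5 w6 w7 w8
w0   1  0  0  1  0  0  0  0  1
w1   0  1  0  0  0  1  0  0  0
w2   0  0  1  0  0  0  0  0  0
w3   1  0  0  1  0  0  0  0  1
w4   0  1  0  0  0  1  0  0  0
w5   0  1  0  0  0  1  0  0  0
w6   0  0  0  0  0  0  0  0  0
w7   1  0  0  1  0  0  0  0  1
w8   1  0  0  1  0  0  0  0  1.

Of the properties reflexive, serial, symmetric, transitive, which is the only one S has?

Reflexive: no — w4 is not related to itself.
Serial: no — w6 has no S-successor.
Symmetric: no — w4 S w1 but not w1 S w4.
Transitive: yes — every two-step S-path is closed by a direct edge.
Only transitive holds.

transitive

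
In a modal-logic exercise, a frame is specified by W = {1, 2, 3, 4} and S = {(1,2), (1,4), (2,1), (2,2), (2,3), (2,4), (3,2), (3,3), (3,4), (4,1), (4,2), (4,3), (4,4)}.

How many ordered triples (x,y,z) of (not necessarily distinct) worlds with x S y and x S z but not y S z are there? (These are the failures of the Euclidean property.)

Enumerating: (2,1,1), (2,1,3), (2,3,1), (4,1,1), (4,1,3), (4,3,1).

6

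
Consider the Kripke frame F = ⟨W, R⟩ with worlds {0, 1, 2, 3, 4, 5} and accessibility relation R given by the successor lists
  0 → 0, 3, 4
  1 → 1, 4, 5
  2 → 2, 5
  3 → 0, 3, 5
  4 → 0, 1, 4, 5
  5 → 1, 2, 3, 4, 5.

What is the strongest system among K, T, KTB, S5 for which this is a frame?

Reflexive (axiom T): yes — every world is R-related to itself.
Symmetric (axiom B): yes — every pair in R has its reverse in R.
Euclidean (axiom 5): no — 0 R 3 and 0 R 4, but not 3 R 4.
So F validates K, T, KTB; S5 would additionally require R to be Euclidean. The strongest is KTB.

KTB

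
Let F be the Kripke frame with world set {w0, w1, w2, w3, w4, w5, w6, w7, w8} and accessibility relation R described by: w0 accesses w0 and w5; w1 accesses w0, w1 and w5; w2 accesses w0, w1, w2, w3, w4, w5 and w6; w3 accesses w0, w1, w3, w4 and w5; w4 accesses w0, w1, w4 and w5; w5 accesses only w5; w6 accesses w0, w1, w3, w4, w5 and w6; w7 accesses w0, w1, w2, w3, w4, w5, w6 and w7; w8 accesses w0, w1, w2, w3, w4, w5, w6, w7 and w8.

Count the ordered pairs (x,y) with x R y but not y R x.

Enumerating: (w0,w5), (w1,w0), (w1,w5), (w2,w0), (w2,w1), (w2,w3), (w2,w4), (w2,w5), (w2,w6), (w3,w0), (w3,w1), (w3,w4), … and 24 more.
Total: 36.

36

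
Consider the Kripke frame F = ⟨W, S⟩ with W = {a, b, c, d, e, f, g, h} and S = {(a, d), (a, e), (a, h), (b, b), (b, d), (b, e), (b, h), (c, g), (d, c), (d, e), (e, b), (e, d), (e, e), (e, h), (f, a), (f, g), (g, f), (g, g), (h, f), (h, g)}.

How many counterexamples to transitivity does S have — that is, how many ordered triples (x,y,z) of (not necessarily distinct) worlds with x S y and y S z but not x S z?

Enumerating: (a,d,c), (a,e,b), (a,h,f), (a,h,g), (b,d,c), (b,h,f), (b,h,g), (c,g,f), (d,c,g), (d,e,b), (d,e,d), (d,e,h), … and 9 more.
Total: 21.

21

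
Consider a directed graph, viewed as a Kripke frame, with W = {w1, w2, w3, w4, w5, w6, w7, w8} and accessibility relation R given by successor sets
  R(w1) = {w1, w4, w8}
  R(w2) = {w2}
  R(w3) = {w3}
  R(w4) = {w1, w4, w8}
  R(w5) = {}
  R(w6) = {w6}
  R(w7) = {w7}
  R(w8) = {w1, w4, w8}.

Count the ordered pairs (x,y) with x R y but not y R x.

0

R is symmetric; there are no such tuples.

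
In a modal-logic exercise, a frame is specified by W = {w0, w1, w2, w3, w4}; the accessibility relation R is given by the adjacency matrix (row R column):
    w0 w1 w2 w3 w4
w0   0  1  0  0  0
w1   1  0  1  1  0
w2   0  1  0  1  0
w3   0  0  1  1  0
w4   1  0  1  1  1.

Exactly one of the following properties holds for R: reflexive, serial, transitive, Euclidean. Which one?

Reflexive: no — w0 is not related to itself.
Serial: yes — every world has a successor (e.g. w0 R w1).
Transitive: no — w0 R w1 and w1 R w2, but not w0 R w2.
Euclidean: no — w1 R w0 and w1 R w2, but not w0 R w2.
Only serial holds.

serial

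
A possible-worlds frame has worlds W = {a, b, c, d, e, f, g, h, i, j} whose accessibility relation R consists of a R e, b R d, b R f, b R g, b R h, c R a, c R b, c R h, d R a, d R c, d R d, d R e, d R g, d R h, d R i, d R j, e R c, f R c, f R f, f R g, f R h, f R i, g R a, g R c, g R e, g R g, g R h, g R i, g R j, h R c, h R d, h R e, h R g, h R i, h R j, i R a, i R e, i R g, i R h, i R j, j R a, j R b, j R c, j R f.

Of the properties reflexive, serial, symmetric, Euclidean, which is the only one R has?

Reflexive: no — a is not related to itself.
Serial: yes — every world has a successor (e.g. a R e).
Symmetric: no — a R e but not e R a.
Euclidean: no — b R d and b R f, but not d R f.
Only serial holds.

serial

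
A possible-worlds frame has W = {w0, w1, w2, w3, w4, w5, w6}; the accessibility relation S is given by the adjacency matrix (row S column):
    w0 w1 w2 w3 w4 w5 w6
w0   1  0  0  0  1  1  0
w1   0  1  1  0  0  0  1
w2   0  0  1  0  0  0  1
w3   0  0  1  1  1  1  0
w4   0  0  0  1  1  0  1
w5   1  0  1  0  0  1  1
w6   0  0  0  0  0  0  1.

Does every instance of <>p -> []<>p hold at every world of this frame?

The schema 5 characterises exactly the Euclidean frames.
Euclidean: no — w0 S w4 and w0 S w5, but not w4 S w5.

No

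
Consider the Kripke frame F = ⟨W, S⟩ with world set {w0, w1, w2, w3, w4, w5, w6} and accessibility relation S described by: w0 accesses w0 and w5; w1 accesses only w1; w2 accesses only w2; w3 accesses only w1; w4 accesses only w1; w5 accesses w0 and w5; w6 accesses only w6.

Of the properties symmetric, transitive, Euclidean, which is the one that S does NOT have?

Symmetric: no — w3 S w1 but not w1 S w3.
Transitive: yes — every two-step S-path is closed by a direct edge.
Euclidean: yes — any two successors of a common world are S-related.
Only symmetric fails.

symmetric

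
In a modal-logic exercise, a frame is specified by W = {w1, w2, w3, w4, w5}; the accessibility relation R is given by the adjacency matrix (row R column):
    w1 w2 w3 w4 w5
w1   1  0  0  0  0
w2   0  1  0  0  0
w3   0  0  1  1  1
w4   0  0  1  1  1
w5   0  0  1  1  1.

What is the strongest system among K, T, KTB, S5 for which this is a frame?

Reflexive (axiom T): yes — every world is R-related to itself.
Symmetric (axiom B): yes — every pair in R has its reverse in R.
Euclidean (axiom 5): yes — any two successors of a common world are R-related.
So F validates K, T, KTB, S5. The strongest is S5.

S5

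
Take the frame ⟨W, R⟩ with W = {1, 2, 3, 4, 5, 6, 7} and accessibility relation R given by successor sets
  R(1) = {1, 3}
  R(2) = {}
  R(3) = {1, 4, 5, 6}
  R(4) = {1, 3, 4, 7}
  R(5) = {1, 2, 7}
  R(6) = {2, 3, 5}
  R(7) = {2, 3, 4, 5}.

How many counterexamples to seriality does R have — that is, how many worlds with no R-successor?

Enumerating: 2.

1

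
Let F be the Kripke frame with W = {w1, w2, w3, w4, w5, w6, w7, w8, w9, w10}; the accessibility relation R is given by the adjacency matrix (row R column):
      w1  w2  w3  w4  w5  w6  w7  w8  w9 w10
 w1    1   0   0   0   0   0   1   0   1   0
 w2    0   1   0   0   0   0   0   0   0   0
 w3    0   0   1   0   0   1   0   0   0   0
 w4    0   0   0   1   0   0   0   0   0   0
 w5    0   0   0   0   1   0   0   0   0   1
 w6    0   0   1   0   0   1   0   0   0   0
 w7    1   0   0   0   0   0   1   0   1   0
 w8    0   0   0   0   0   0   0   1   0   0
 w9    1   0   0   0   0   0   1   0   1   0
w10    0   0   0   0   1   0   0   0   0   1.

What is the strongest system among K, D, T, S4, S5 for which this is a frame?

S5

Serial (axiom D): yes — every world has a successor (e.g. w1 R w1).
Reflexive (axiom T): yes — every world is R-related to itself.
Transitive (axiom 4): yes — every two-step R-path is closed by a direct edge.
Euclidean (axiom 5): yes — any two successors of a common world are R-related.
So F validates K, D, T, S4, S5. The strongest is S5.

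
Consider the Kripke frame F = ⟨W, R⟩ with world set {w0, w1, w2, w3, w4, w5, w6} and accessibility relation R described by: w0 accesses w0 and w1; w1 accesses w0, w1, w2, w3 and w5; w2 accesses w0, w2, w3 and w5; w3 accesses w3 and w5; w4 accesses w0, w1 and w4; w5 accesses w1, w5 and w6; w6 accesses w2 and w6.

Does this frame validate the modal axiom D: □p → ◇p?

Yes

Axiom D corresponds to the accessibility relation being serial.
Serial: yes — every world has a successor (e.g. w0 R w0).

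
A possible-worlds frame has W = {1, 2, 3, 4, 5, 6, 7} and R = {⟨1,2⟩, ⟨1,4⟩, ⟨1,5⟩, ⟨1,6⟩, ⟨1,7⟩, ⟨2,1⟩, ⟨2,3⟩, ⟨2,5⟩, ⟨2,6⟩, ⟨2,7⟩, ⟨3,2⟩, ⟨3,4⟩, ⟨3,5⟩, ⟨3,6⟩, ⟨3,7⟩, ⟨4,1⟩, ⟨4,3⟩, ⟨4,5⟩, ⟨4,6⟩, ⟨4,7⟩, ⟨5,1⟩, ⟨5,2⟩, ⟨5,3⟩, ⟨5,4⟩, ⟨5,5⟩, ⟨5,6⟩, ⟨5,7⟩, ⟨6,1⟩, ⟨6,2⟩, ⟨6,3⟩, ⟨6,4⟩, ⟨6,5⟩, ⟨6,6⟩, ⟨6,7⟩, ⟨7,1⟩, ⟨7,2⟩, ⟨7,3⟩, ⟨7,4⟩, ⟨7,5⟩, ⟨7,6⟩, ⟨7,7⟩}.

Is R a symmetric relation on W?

Yes

Symmetric: yes — every pair in R has its reverse in R.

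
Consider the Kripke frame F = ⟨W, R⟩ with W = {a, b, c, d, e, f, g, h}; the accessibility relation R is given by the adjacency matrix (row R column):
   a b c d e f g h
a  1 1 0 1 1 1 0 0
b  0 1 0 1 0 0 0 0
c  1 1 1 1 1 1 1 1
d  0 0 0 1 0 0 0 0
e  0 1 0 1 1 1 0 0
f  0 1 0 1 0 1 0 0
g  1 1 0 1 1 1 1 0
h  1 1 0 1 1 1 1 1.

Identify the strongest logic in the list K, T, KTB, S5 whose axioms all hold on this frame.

Reflexive (axiom T): yes — every world is R-related to itself.
Symmetric (axiom B): no — a R b but not b R a.
Euclidean (axiom 5): no — a R b and a R e, but not b R e.
So F validates K, T; KTB would additionally require R to be symmetric. The strongest is T.

T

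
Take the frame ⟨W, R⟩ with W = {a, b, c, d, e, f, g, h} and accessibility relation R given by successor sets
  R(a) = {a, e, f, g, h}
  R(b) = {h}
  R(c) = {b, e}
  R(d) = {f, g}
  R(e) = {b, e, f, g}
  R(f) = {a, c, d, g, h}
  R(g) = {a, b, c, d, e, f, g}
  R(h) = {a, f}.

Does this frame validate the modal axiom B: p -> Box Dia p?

By correspondence theory, B is valid on a frame iff R is symmetric.
Symmetric: no — a R e but not e R a.

No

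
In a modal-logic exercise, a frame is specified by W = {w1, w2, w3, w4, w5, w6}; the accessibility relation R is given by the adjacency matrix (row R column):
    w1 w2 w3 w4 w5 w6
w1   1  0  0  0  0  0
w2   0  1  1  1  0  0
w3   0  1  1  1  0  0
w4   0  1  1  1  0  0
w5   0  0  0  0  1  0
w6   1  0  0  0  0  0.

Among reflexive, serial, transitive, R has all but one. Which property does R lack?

reflexive

Reflexive: no — w6 is not related to itself.
Serial: yes — every world has a successor (e.g. w1 R w1).
Transitive: yes — every two-step R-path is closed by a direct edge.
Only reflexive fails.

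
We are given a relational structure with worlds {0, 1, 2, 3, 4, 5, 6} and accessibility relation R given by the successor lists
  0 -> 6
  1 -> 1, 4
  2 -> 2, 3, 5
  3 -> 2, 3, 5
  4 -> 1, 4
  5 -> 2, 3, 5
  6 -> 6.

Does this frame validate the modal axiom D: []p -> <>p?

By correspondence theory, D is valid on a frame iff R is serial.
Serial: yes — every world has a successor (e.g. 0 R 6).

Yes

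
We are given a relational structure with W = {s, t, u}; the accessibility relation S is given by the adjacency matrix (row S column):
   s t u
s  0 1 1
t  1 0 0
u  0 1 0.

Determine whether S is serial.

Yes

Serial: yes — every world has a successor (e.g. s S t).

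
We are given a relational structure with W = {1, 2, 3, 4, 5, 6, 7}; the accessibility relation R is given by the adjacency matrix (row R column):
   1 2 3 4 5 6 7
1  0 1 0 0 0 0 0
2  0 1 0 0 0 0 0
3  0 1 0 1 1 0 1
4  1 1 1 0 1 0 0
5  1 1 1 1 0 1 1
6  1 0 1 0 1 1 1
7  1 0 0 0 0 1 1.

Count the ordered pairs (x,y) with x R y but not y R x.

Enumerating: (1,2), (3,2), (3,7), (4,1), (4,2), (5,1), (5,2), (5,7), (6,1), (6,3), (7,1).

11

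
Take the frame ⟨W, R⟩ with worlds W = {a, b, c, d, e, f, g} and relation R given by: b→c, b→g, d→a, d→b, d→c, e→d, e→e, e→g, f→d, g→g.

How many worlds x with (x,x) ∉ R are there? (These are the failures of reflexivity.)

5

Enumerating: a, b, c, d, f.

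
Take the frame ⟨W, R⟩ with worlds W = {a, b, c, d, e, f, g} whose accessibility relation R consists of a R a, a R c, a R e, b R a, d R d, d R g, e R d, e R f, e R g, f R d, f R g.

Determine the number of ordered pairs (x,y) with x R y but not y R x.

Enumerating: (a,c), (a,e), (b,a), (d,g), (e,d), (e,f), (e,g), (f,d), (f,g).

9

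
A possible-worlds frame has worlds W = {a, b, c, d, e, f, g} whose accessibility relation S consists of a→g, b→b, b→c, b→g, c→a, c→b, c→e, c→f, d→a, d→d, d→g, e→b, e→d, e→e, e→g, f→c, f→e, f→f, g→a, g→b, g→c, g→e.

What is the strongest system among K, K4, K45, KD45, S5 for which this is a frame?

Transitive (axiom 4): no — a S g and g S b, but not a S b.
Euclidean (axiom 5): no — b S c and b S g, but not c S g.
Serial (axiom D): yes — every world has a successor (e.g. a S g).
Reflexive (axiom T): no — a is not related to itself.
So F validates K; K4 would additionally require S to be transitive. The strongest is K.

K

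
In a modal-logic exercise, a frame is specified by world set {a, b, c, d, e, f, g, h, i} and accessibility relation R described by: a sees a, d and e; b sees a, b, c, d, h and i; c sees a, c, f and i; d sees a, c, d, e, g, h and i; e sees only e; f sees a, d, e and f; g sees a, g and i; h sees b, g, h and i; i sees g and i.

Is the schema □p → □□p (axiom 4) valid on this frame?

No

Axiom 4 corresponds to the accessibility relation being transitive.
Transitive: no — a R d and d R c, but not a R c.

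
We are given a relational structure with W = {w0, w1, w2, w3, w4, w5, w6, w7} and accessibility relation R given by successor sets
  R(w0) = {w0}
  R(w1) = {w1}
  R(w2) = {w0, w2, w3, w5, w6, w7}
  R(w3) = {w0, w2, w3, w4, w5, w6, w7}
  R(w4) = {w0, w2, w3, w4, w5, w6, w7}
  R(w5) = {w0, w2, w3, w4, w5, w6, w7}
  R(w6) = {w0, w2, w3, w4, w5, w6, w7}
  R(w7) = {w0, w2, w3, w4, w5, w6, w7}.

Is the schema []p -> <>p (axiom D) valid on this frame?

By correspondence theory, D is valid on a frame iff R is serial.
Serial: yes — every world has a successor (e.g. w0 R w0).

Yes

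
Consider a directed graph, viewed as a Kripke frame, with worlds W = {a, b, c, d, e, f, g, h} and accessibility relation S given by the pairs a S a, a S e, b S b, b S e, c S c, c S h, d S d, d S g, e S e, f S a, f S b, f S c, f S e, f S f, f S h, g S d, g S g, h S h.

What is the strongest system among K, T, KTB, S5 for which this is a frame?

T

Reflexive (axiom T): yes — every world is S-related to itself.
Symmetric (axiom B): no — a S e but not e S a.
Euclidean (axiom 5): no — f S a and f S b, but not a S b.
So F validates K, T; KTB would additionally require S to be symmetric. The strongest is T.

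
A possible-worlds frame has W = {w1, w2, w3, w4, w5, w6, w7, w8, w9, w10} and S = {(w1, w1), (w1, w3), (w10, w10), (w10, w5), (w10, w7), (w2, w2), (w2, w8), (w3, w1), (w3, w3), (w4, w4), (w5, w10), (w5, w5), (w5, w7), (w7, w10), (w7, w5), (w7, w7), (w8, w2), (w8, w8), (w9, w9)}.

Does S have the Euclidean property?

Yes

Euclidean: yes — any two successors of a common world are S-related.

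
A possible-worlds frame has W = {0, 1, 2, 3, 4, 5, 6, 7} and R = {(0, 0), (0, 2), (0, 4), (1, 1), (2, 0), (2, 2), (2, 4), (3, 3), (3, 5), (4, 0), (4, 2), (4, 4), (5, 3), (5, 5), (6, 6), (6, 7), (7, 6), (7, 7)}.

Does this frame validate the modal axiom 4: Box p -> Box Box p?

Axiom 4 corresponds to the accessibility relation being transitive.
Transitive: yes — every two-step R-path is closed by a direct edge.

Yes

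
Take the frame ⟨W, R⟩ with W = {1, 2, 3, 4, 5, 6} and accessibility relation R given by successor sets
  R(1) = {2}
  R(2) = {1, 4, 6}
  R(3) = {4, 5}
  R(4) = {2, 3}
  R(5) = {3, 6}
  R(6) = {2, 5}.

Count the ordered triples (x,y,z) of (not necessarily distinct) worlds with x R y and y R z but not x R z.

26

Enumerating: (1,2,1), (1,2,4), (1,2,6), (2,1,2), (2,4,2), (2,4,3), (2,6,2), (2,6,5), (3,4,2), (3,4,3), (3,5,3), (3,5,6), … and 14 more.
Total: 26.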